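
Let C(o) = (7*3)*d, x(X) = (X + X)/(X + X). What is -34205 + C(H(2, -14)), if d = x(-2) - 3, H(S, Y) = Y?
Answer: -34247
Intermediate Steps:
x(X) = 1 (x(X) = (2*X)/((2*X)) = (2*X)*(1/(2*X)) = 1)
d = -2 (d = 1 - 3 = -2)
C(o) = -42 (C(o) = (7*3)*(-2) = 21*(-2) = -42)
-34205 + C(H(2, -14)) = -34205 - 42 = -34247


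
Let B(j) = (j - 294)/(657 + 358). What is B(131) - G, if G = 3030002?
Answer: -3075452193/1015 ≈ -3.0300e+6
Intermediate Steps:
B(j) = -42/145 + j/1015 (B(j) = (-294 + j)/1015 = (-294 + j)*(1/1015) = -42/145 + j/1015)
B(131) - G = (-42/145 + (1/1015)*131) - 1*3030002 = (-42/145 + 131/1015) - 3030002 = -163/1015 - 3030002 = -3075452193/1015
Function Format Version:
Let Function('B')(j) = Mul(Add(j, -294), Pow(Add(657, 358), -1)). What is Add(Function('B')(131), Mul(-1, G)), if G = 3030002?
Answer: Rational(-3075452193, 1015) ≈ -3.0300e+6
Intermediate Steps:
Function('B')(j) = Add(Rational(-42, 145), Mul(Rational(1, 1015), j)) (Function('B')(j) = Mul(Add(-294, j), Pow(1015, -1)) = Mul(Add(-294, j), Rational(1, 1015)) = Add(Rational(-42, 145), Mul(Rational(1, 1015), j)))
Add(Function('B')(131), Mul(-1, G)) = Add(Add(Rational(-42, 145), Mul(Rational(1, 1015), 131)), Mul(-1, 3030002)) = Add(Add(Rational(-42, 145), Rational(131, 1015)), -3030002) = Add(Rational(-163, 1015), -3030002) = Rational(-3075452193, 1015)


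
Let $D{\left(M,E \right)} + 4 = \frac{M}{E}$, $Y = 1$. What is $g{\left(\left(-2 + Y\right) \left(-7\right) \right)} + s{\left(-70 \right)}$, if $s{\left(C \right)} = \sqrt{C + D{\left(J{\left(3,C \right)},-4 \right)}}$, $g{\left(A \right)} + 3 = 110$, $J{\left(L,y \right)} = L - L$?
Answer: $107 + i \sqrt{74} \approx 107.0 + 8.6023 i$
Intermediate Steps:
$J{\left(L,y \right)} = 0$
$g{\left(A \right)} = 107$ ($g{\left(A \right)} = -3 + 110 = 107$)
$D{\left(M,E \right)} = -4 + \frac{M}{E}$
$s{\left(C \right)} = \sqrt{-4 + C}$ ($s{\left(C \right)} = \sqrt{C - \left(4 + \frac{0}{-4}\right)} = \sqrt{C + \left(-4 + 0 \left(- \frac{1}{4}\right)\right)} = \sqrt{C + \left(-4 + 0\right)} = \sqrt{C - 4} = \sqrt{-4 + C}$)
$g{\left(\left(-2 + Y\right) \left(-7\right) \right)} + s{\left(-70 \right)} = 107 + \sqrt{-4 - 70} = 107 + \sqrt{-74} = 107 + i \sqrt{74}$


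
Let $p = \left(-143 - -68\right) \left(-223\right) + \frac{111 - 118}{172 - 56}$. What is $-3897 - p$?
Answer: $- \frac{2392145}{116} \approx -20622.0$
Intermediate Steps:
$p = \frac{1940093}{116}$ ($p = \left(-143 + 68\right) \left(-223\right) - \frac{7}{116} = \left(-75\right) \left(-223\right) - \frac{7}{116} = 16725 - \frac{7}{116} = \frac{1940093}{116} \approx 16725.0$)
$-3897 - p = -3897 - \frac{1940093}{116} = - \frac{2392145}{116}$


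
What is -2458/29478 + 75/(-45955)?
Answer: -11516824/135466149 ≈ -0.085016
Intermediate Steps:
-2458/29478 + 75/(-45955) = -2458*1/29478 + 75*(-1/45955) = -1229/14739 - 15/9191 = -11516824/135466149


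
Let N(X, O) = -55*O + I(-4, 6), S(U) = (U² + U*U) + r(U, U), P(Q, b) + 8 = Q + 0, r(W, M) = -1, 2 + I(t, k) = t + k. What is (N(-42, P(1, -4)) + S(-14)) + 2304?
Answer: 3080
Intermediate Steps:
I(t, k) = -2 + k + t (I(t, k) = -2 + (t + k) = -2 + (k + t) = -2 + k + t)
P(Q, b) = -8 + Q (P(Q, b) = -8 + (Q + 0) = -8 + Q)
S(U) = -1 + 2*U² (S(U) = (U² + U*U) - 1 = (U² + U²) - 1 = 2*U² - 1 = -1 + 2*U²)
N(X, O) = -55*O (N(X, O) = -55*O + (-2 + 6 - 4) = -55*O + 0 = -55*O)
(N(-42, P(1, -4)) + S(-14)) + 2304 = (-55*(-8 + 1) + (-1 + 2*(-14)²)) + 2304 = (-55*(-7) + (-1 + 2*196)) + 2304 = (385 + (-1 + 392)) + 2304 = (385 + 391) + 2304 = 776 + 2304 = 3080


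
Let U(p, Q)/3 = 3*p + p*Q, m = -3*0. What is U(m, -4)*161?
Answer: 0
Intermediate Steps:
m = 0
U(p, Q) = 9*p + 3*Q*p (U(p, Q) = 3*(3*p + p*Q) = 3*(3*p + Q*p) = 9*p + 3*Q*p)
U(m, -4)*161 = (3*0*(3 - 4))*161 = (3*0*(-1))*161 = 0*161 = 0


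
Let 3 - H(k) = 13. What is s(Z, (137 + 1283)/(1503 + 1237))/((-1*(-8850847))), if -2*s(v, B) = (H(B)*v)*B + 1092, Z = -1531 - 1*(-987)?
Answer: -267922/1212566039 ≈ -0.00022095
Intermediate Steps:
H(k) = -10 (H(k) = 3 - 1*13 = 3 - 13 = -10)
Z = -544 (Z = -1531 + 987 = -544)
s(v, B) = -546 + 5*B*v (s(v, B) = -((-10*v)*B + 1092)/2 = -(-10*B*v + 1092)/2 = -(1092 - 10*B*v)/2 = -546 + 5*B*v)
s(Z, (137 + 1283)/(1503 + 1237))/((-1*(-8850847))) = (-546 + 5*((137 + 1283)/(1503 + 1237))*(-544))/((-1*(-8850847))) = (-546 + 5*(1420/2740)*(-544))/8850847 = (-546 + 5*(1420*(1/2740))*(-544))*(1/8850847) = (-546 + 5*(71/137)*(-544))*(1/8850847) = (-546 - 193120/137)*(1/8850847) = -267922/137*1/8850847 = -267922/1212566039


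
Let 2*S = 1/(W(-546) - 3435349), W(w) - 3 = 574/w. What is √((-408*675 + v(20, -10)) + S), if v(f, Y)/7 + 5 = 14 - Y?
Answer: I*√19764443489525214794030/267957070 ≈ 524.66*I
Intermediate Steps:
v(f, Y) = 63 - 7*Y (v(f, Y) = -35 + 7*(14 - Y) = -35 + (98 - 7*Y) = 63 - 7*Y)
W(w) = 3 + 574/w
S = -39/267957070 (S = 1/(2*((3 + 574/(-546)) - 3435349)) = 1/(2*((3 + 574*(-1/546)) - 3435349)) = 1/(2*((3 - 41/39) - 3435349)) = 1/(2*(76/39 - 3435349)) = 1/(2*(-133978535/39)) = (½)*(-39/133978535) = -39/267957070 ≈ -1.4555e-7)
√((-408*675 + v(20, -10)) + S) = √((-408*675 + (63 - 7*(-10))) - 39/267957070) = √((-275400 + (63 + 70)) - 39/267957070) = √((-275400 + 133) - 39/267957070) = √(-275267 - 39/267957070) = √(-73759738787729/267957070) = I*√19764443489525214794030/267957070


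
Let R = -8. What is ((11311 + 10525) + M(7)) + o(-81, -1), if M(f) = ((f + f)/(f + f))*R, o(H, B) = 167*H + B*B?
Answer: 8302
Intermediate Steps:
o(H, B) = B**2 + 167*H (o(H, B) = 167*H + B**2 = B**2 + 167*H)
M(f) = -8 (M(f) = ((f + f)/(f + f))*(-8) = ((2*f)/((2*f)))*(-8) = ((2*f)*(1/(2*f)))*(-8) = 1*(-8) = -8)
((11311 + 10525) + M(7)) + o(-81, -1) = ((11311 + 10525) - 8) + ((-1)**2 + 167*(-81)) = (21836 - 8) + (1 - 13527) = 21828 - 13526 = 8302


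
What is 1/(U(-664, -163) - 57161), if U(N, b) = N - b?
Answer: -1/57662 ≈ -1.7342e-5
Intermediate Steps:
1/(U(-664, -163) - 57161) = 1/((-664 - 1*(-163)) - 57161) = 1/((-664 + 163) - 57161) = 1/(-501 - 57161) = 1/(-57662) = -1/57662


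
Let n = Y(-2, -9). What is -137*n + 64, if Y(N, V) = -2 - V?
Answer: -895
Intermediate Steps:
n = 7 (n = -2 - 1*(-9) = -2 + 9 = 7)
-137*n + 64 = -137*7 + 64 = -959 + 64 = -895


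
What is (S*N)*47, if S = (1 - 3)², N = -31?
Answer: -5828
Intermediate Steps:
S = 4 (S = (-2)² = 4)
(S*N)*47 = (4*(-31))*47 = -124*47 = -5828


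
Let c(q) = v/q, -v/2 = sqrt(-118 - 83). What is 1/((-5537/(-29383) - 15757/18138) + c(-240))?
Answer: -77289910936993020000/54165129772963432681 - 946781603266377720*I*sqrt(201)/54165129772963432681 ≈ -1.4269 - 0.24782*I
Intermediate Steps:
v = -2*I*sqrt(201) (v = -2*sqrt(-118 - 83) = -2*I*sqrt(201) ≈ -28.355*I)
c(q) = -2*I*sqrt(201)/q (c(q) = (-2*I*sqrt(201))/q = -2*I*sqrt(201)/q)
1/((-5537/(-29383) - 15757/18138) + c(-240)) = 1/((-5537/(-29383) - 15757/18138) - 2*I*sqrt(201)/(-240)) = 1/((-5537*(-1/29383) - 15757*1/18138) - 2*I*sqrt(201)*(-1/240)) = 1/((5537/29383 - 15757/18138) + I*sqrt(201)/120) = 1/(-362557825/532948854 + I*sqrt(201)/120)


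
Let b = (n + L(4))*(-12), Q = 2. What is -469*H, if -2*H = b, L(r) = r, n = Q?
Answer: -16884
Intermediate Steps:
n = 2
b = -72 (b = (2 + 4)*(-12) = 6*(-12) = -72)
H = 36 (H = -1/2*(-72) = 36)
-469*H = -469*36 = -16884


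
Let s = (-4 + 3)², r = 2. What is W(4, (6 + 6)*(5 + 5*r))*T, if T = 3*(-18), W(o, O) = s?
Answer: -54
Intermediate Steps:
s = 1 (s = (-1)² = 1)
W(o, O) = 1
T = -54
W(4, (6 + 6)*(5 + 5*r))*T = 1*(-54) = -54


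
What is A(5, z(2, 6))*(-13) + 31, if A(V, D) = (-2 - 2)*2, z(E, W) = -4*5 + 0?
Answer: 135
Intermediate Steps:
z(E, W) = -20 (z(E, W) = -20 + 0 = -20)
A(V, D) = -8 (A(V, D) = -4*2 = -8)
A(5, z(2, 6))*(-13) + 31 = -8*(-13) + 31 = 104 + 31 = 135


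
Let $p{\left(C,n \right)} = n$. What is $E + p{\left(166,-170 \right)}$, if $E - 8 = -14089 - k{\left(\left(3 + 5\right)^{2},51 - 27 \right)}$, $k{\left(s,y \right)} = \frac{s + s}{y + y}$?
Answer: $- \frac{42761}{3} \approx -14254.0$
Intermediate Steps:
$k{\left(s,y \right)} = \frac{s}{y}$ ($k{\left(s,y \right)} = \frac{2 s}{2 y} = 2 s \frac{1}{2 y} = \frac{s}{y}$)
$E = - \frac{42251}{3}$ ($E = 8 - \left(14089 + \frac{\left(3 + 5\right)^{2}}{51 - 27}\right) = 8 - \left(14089 + \frac{8^{2}}{24}\right) = 8 - \left(14089 + 64 \cdot \frac{1}{24}\right) = 8 - \frac{42275}{3} = - \frac{42251}{3} \approx -14084.0$)
$E + p{\left(166,-170 \right)} = - \frac{42251}{3} - 170 = - \frac{42761}{3}$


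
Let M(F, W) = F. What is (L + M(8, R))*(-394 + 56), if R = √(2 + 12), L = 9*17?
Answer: -54418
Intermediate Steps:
L = 153
R = √14 ≈ 3.7417
(L + M(8, R))*(-394 + 56) = (153 + 8)*(-394 + 56) = 161*(-338) = -54418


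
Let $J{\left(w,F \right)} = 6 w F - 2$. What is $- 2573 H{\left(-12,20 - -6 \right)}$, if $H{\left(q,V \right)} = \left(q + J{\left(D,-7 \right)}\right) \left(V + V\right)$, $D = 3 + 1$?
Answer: $24350872$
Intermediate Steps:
$D = 4$
$J{\left(w,F \right)} = -2 + 6 F w$ ($J{\left(w,F \right)} = 6 F w - 2 = -2 + 6 F w$)
$H{\left(q,V \right)} = 2 V \left(-170 + q\right)$ ($H{\left(q,V \right)} = \left(q + \left(-2 + 6 \left(-7\right) 4\right)\right) \left(V + V\right) = \left(q - 170\right) 2 V = \left(-170 + q\right) 2 V = 2 V \left(-170 + q\right)$)
$- 2573 H{\left(-12,20 - -6 \right)} = - 2573 \cdot 2 \left(20 - -6\right) \left(-170 - 12\right) = - 2573 \cdot 2 \left(20 + 6\right) \left(-182\right) = - 2573 \cdot 2 \cdot 26 \left(-182\right) = \left(-2573\right) \left(-9464\right) = 24350872$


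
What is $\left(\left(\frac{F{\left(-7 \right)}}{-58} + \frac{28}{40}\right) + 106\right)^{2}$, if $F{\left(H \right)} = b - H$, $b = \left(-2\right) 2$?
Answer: $\frac{239135296}{21025} \approx 11374.0$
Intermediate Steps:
$b = -4$
$F{\left(H \right)} = -4 - H$
$\left(\left(\frac{F{\left(-7 \right)}}{-58} + \frac{28}{40}\right) + 106\right)^{2} = \left(\left(\frac{-4 - -7}{-58} + \frac{28}{40}\right) + 106\right)^{2} = \left(\left(\left(-4 + 7\right) \left(- \frac{1}{58}\right) + 28 \cdot \frac{1}{40}\right) + 106\right)^{2} = \left(\left(3 \left(- \frac{1}{58}\right) + \frac{7}{10}\right) + 106\right)^{2} = \left(\left(- \frac{3}{58} + \frac{7}{10}\right) + 106\right)^{2} = \left(\frac{94}{145} + 106\right)^{2} = \left(\frac{15464}{145}\right)^{2} = \frac{239135296}{21025}$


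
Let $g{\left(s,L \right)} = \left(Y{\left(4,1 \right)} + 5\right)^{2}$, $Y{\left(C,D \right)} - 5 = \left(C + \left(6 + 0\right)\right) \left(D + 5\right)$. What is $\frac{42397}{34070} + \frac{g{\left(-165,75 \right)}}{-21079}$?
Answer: $\frac{726743363}{718161530} \approx 1.0119$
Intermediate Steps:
$Y{\left(C,D \right)} = 5 + \left(5 + D\right) \left(6 + C\right)$ ($Y{\left(C,D \right)} = 5 + \left(C + \left(6 + 0\right)\right) \left(D + 5\right) = 5 + \left(C + 6\right) \left(5 + D\right) = 5 + \left(6 + C\right) \left(5 + D\right) = 5 + \left(5 + D\right) \left(6 + C\right)$)
$g{\left(s,L \right)} = 4900$ ($g{\left(s,L \right)} = \left(\left(35 + 5 \cdot 4 + 6 \cdot 1 + 4 \cdot 1\right) + 5\right)^{2} = \left(\left(35 + 20 + 6 + 4\right) + 5\right)^{2} = \left(65 + 5\right)^{2} = 70^{2} = 4900$)
$\frac{42397}{34070} + \frac{g{\left(-165,75 \right)}}{-21079} = \frac{42397}{34070} + \frac{4900}{-21079} = 42397 \cdot \frac{1}{34070} + 4900 \left(- \frac{1}{21079}\right) = \frac{42397}{34070} - \frac{4900}{21079} = \frac{726743363}{718161530}$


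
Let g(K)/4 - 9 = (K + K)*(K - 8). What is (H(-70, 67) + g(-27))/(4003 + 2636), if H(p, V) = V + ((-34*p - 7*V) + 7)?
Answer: 9581/6639 ≈ 1.4431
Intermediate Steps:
g(K) = 36 + 8*K*(-8 + K) (g(K) = 36 + 4*((K + K)*(K - 8)) = 36 + 4*((2*K)*(-8 + K)) = 36 + 4*(2*K*(-8 + K)) = 36 + 8*K*(-8 + K))
H(p, V) = 7 - 34*p - 6*V (H(p, V) = V + (7 - 34*p - 7*V) = 7 - 34*p - 6*V)
(H(-70, 67) + g(-27))/(4003 + 2636) = ((7 - 34*(-70) - 6*67) + (36 - 64*(-27) + 8*(-27)²))/(4003 + 2636) = ((7 + 2380 - 402) + (36 + 1728 + 8*729))/6639 = (1985 + (36 + 1728 + 5832))*(1/6639) = (1985 + 7596)*(1/6639) = 9581*(1/6639) = 9581/6639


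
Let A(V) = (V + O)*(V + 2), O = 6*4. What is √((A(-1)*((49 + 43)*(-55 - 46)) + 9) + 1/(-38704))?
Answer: 9*I*√247016206771/9676 ≈ 462.28*I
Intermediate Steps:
O = 24
A(V) = (2 + V)*(24 + V) (A(V) = (V + 24)*(V + 2) = (24 + V)*(2 + V) = (2 + V)*(24 + V))
√((A(-1)*((49 + 43)*(-55 - 46)) + 9) + 1/(-38704)) = √(((48 + (-1)² + 26*(-1))*((49 + 43)*(-55 - 46)) + 9) + 1/(-38704)) = √(((48 + 1 - 26)*(92*(-101)) + 9) - 1/38704) = √((23*(-9292) + 9) - 1/38704) = √((-213716 + 9) - 1/38704) = √(-213707 - 1/38704) = √(-8271315729/38704) = 9*I*√247016206771/9676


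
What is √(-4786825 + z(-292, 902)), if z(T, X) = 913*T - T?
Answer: I*√5053129 ≈ 2247.9*I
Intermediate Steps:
z(T, X) = 912*T
√(-4786825 + z(-292, 902)) = √(-4786825 + 912*(-292)) = √(-4786825 - 266304) = √(-5053129) = I*√5053129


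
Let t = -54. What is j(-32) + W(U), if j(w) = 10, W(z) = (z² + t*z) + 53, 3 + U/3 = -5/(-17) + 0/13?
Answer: 163935/289 ≈ 567.25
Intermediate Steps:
U = -138/17 (U = -9 + 3*(-5/(-17) + 0/13) = -9 + 3*(-5*(-1/17) + 0*(1/13)) = -9 + 3*(5/17 + 0) = -9 + 3*(5/17) = -9 + 15/17 = -138/17 ≈ -8.1176)
W(z) = 53 + z² - 54*z (W(z) = (z² - 54*z) + 53 = 53 + z² - 54*z)
j(-32) + W(U) = 10 + (53 + (-138/17)² - 54*(-138/17)) = 10 + (53 + 19044/289 + 7452/17) = 10 + 161045/289 = 163935/289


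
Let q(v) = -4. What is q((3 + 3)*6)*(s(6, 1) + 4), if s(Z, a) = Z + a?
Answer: -44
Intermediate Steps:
q((3 + 3)*6)*(s(6, 1) + 4) = -4*((6 + 1) + 4) = -4*(7 + 4) = -4*11 = -44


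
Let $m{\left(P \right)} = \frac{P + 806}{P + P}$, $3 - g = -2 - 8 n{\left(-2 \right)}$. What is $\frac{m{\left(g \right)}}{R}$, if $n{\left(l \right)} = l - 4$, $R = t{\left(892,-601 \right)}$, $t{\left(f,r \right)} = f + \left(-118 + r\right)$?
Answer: $- \frac{763}{14878} \approx -0.051284$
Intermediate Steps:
$t{\left(f,r \right)} = -118 + f + r$
$R = 173$ ($R = -118 + 892 - 601 = 173$)
$n{\left(l \right)} = -4 + l$
$g = -43$ ($g = 3 - \left(-2 - 8 \left(-4 - 2\right)\right) = 3 - \left(-2 - -48\right) = 3 - \left(-2 + 48\right) = 3 - 46 = -43$)
$m{\left(P \right)} = \frac{806 + P}{2 P}$
$\frac{m{\left(g \right)}}{R} = \frac{\frac{1}{2} \frac{1}{-43} \left(806 - 43\right)}{173} = \frac{1}{2} \left(- \frac{1}{43}\right) 763 \cdot \frac{1}{173} = \left(- \frac{763}{86}\right) \frac{1}{173} = - \frac{763}{14878}$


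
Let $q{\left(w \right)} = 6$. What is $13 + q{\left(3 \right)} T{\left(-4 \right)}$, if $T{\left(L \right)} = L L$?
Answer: $109$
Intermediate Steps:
$T{\left(L \right)} = L^{2}$
$13 + q{\left(3 \right)} T{\left(-4 \right)} = 13 + 6 \left(-4\right)^{2} = 13 + 6 \cdot 16 = 13 + 96 = 109$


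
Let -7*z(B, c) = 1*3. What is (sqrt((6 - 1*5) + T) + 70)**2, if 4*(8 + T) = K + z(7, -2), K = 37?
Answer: (490 + sqrt(105))**2/49 ≈ 5107.1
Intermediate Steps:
z(B, c) = -3/7
T = 8/7 (T = -8 + (37 - 3/7)/4 = -8 + (1/4)*(256/7) = -8 + 64/7 = 8/7 ≈ 1.1429)
(sqrt((6 - 1*5) + T) + 70)**2 = (sqrt((6 - 1*5) + 8/7) + 70)**2 = (sqrt((6 - 5) + 8/7) + 70)**2 = (sqrt(1 + 8/7) + 70)**2 = (sqrt(15/7) + 70)**2 = (sqrt(105)/7 + 70)**2 = (70 + sqrt(105)/7)**2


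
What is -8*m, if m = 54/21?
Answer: -144/7 ≈ -20.571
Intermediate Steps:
m = 18/7 (m = 54*(1/21) = 18/7 ≈ 2.5714)
-8*m = -8*18/7 = -144/7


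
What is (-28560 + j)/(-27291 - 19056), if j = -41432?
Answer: 69992/46347 ≈ 1.5102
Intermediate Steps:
(-28560 + j)/(-27291 - 19056) = (-28560 - 41432)/(-27291 - 19056) = -69992/(-46347) = -69992*(-1/46347) = 69992/46347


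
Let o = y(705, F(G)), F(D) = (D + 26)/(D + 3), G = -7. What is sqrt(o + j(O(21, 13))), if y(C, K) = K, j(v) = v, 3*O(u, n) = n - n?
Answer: I*sqrt(19)/2 ≈ 2.1795*I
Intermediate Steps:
O(u, n) = 0 (O(u, n) = (n - n)/3 = (1/3)*0 = 0)
F(D) = (26 + D)/(3 + D)
o = -19/4 (o = (26 - 7)/(3 - 7) = 19/(-4) = -1/4*19 = -19/4 ≈ -4.7500)
sqrt(o + j(O(21, 13))) = sqrt(-19/4 + 0) = sqrt(-19/4) = I*sqrt(19)/2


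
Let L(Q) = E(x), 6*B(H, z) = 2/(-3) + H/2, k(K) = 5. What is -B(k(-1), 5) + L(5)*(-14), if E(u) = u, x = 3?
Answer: -1523/36 ≈ -42.306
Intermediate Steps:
B(H, z) = -1/9 + H/12 (B(H, z) = (2/(-3) + H/2)/6 = (2*(-1/3) + H*(1/2))/6 = (-2/3 + H/2)/6 = -1/9 + H/12)
L(Q) = 3
-B(k(-1), 5) + L(5)*(-14) = -(-1/9 + (1/12)*5) + 3*(-14) = -(-1/9 + 5/12) - 42 = -1*11/36 - 42 = -11/36 - 42 = -1523/36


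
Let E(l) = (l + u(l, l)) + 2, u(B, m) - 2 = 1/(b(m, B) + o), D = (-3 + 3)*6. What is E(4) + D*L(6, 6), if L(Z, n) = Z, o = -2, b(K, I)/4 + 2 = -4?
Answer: 207/26 ≈ 7.9615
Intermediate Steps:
b(K, I) = -24 (b(K, I) = -8 + 4*(-4) = -8 - 16 = -24)
D = 0 (D = 0*6 = 0)
u(B, m) = 51/26 (u(B, m) = 2 + 1/(-24 - 2) = 2 + 1/(-26) = 2 - 1/26 = 51/26)
E(l) = 103/26 + l (E(l) = (l + 51/26) + 2 = (51/26 + l) + 2 = 103/26 + l)
E(4) + D*L(6, 6) = (103/26 + 4) + 0*6 = 207/26 + 0 = 207/26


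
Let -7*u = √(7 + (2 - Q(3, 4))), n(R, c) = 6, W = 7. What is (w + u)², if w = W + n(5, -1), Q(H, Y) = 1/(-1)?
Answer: (91 - √10)²/49 ≈ 157.46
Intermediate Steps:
Q(H, Y) = -1
w = 13 (w = 7 + 6 = 13)
u = -√10/7 (u = -√(7 + (2 - 1*(-1)))/7 = -√(7 + (2 + 1))/7 = -√(7 + 3)/7 = -√10/7 ≈ -0.45175)
(w + u)² = (13 - √10/7)²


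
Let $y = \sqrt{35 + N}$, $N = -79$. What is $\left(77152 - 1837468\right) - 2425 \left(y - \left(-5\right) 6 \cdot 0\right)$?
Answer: $-1760316 - 4850 i \sqrt{11} \approx -1.7603 \cdot 10^{6} - 16086.0 i$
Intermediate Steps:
$y = 2 i \sqrt{11}$ ($y = \sqrt{35 - 79} = \sqrt{-44} = 2 i \sqrt{11} \approx 6.6332 i$)
$\left(77152 - 1837468\right) - 2425 \left(y - \left(-5\right) 6 \cdot 0\right) = \left(77152 - 1837468\right) - 2425 \left(2 i \sqrt{11} - \left(-5\right) 6 \cdot 0\right) = \left(77152 - 1837468\right) - 2425 \left(2 i \sqrt{11} - \left(-30\right) 0\right) = -1760316 - 2425 \left(2 i \sqrt{11} - 0\right) = -1760316 - 2425 \left(2 i \sqrt{11} + 0\right) = -1760316 - 2425 \cdot 2 i \sqrt{11} = -1760316 - 4850 i \sqrt{11}$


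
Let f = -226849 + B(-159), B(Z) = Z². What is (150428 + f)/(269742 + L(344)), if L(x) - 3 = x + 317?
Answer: -25570/135203 ≈ -0.18912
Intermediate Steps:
L(x) = 320 + x (L(x) = 3 + (x + 317) = 3 + (317 + x) = 320 + x)
f = -201568 (f = -226849 + (-159)² = -226849 + 25281 = -201568)
(150428 + f)/(269742 + L(344)) = (150428 - 201568)/(269742 + (320 + 344)) = -51140/(269742 + 664) = -51140/270406 = -51140*1/270406 = -25570/135203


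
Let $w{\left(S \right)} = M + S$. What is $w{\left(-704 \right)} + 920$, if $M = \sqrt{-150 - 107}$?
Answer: $216 + i \sqrt{257} \approx 216.0 + 16.031 i$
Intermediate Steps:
$M = i \sqrt{257}$ ($M = \sqrt{-257} = i \sqrt{257} \approx 16.031 i$)
$w{\left(S \right)} = S + i \sqrt{257}$ ($w{\left(S \right)} = i \sqrt{257} + S = S + i \sqrt{257}$)
$w{\left(-704 \right)} + 920 = \left(-704 + i \sqrt{257}\right) + 920 = 216 + i \sqrt{257}$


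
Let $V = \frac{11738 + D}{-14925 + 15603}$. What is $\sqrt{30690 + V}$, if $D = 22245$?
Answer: $\frac{\sqrt{14130742434}}{678} \approx 175.33$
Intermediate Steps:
$V = \frac{33983}{678}$ ($V = \frac{11738 + 22245}{-14925 + 15603} = \frac{33983}{678} \approx 50.122$)
$\sqrt{30690 + V} = \sqrt{30690 + \frac{33983}{678}} = \sqrt{\frac{20841803}{678}} = \frac{\sqrt{14130742434}}{678}$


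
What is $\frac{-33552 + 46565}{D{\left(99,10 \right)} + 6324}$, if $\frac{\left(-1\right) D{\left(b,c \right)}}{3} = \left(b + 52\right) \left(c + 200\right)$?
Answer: $- \frac{13013}{88806} \approx -0.14653$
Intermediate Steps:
$D{\left(b,c \right)} = - 3 \left(52 + b\right) \left(200 + c\right)$ ($D{\left(b,c \right)} = - 3 \left(b + 52\right) \left(c + 200\right) = - 3 \left(52 + b\right) \left(200 + c\right)$)
$\frac{-33552 + 46565}{D{\left(99,10 \right)} + 6324} = \frac{-33552 + 46565}{\left(-31200 - 59400 - 1560 - 297 \cdot 10\right) + 6324} = \frac{13013}{\left(-31200 - 59400 - 1560 - 2970\right) + 6324} = \frac{13013}{-95130 + 6324} = \frac{13013}{-88806} = 13013 \left(- \frac{1}{88806}\right) = - \frac{13013}{88806}$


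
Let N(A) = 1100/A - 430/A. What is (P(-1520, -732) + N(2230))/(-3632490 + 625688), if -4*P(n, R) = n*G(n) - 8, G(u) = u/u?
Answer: -85253/670516846 ≈ -0.00012715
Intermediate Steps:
G(u) = 1
P(n, R) = 2 - n/4 (P(n, R) = -(n*1 - 8)/4 = -(n - 8)/4 = -(-8 + n)/4 = 2 - n/4)
N(A) = 670/A
(P(-1520, -732) + N(2230))/(-3632490 + 625688) = ((2 - ¼*(-1520)) + 670/2230)/(-3632490 + 625688) = ((2 + 380) + 670*(1/2230))/(-3006802) = (382 + 67/223)*(-1/3006802) = (85253/223)*(-1/3006802) = -85253/670516846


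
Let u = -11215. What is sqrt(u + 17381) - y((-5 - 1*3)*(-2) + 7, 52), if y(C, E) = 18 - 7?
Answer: -11 + sqrt(6166) ≈ 67.524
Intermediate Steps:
y(C, E) = 11
sqrt(u + 17381) - y((-5 - 1*3)*(-2) + 7, 52) = sqrt(-11215 + 17381) - 1*11 = sqrt(6166) - 11 = -11 + sqrt(6166)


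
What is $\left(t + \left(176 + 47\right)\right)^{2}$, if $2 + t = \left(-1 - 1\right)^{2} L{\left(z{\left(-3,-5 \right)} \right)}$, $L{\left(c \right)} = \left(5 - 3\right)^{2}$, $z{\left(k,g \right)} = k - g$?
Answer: $56169$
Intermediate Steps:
$L{\left(c \right)} = 4$ ($L{\left(c \right)} = 2^{2} = 4$)
$t = 14$ ($t = -2 + \left(-1 - 1\right)^{2} \cdot 4 = -2 + \left(-2\right)^{2} \cdot 4 = -2 + 4 \cdot 4 = -2 + 16 = 14$)
$\left(t + \left(176 + 47\right)\right)^{2} = \left(14 + \left(176 + 47\right)\right)^{2} = \left(14 + 223\right)^{2} = 237^{2} = 56169$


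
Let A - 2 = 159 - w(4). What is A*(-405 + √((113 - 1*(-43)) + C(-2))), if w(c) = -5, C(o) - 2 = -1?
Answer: -67230 + 166*√157 ≈ -65150.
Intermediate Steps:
C(o) = 1 (C(o) = 2 - 1 = 1)
A = 166 (A = 2 + (159 - 1*(-5)) = 2 + (159 + 5) = 2 + 164 = 166)
A*(-405 + √((113 - 1*(-43)) + C(-2))) = 166*(-405 + √((113 - 1*(-43)) + 1)) = 166*(-405 + √((113 + 43) + 1)) = 166*(-405 + √(156 + 1)) = 166*(-405 + √157) = -67230 + 166*√157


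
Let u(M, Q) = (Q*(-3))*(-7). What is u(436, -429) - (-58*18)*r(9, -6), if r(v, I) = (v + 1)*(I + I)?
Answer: -134289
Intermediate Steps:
u(M, Q) = 21*Q (u(M, Q) = -3*Q*(-7) = 21*Q)
r(v, I) = 2*I*(1 + v) (r(v, I) = (1 + v)*(2*I) = 2*I*(1 + v))
u(436, -429) - (-58*18)*r(9, -6) = 21*(-429) - (-58*18)*2*(-6)*(1 + 9) = -9009 - (-1044)*2*(-6)*10 = -9009 - (-1044)*(-120) = -9009 - 1*125280 = -9009 - 125280 = -134289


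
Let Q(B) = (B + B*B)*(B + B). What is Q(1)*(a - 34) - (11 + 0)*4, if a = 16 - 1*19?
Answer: -192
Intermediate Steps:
a = -3 (a = 16 - 19 = -3)
Q(B) = 2*B*(B + B²) (Q(B) = (B + B²)*(2*B) = 2*B*(B + B²))
Q(1)*(a - 34) - (11 + 0)*4 = (2*1²*(1 + 1))*(-3 - 34) - (11 + 0)*4 = (2*1*2)*(-37) - 11*4 = 4*(-37) - 1*44 = -148 - 44 = -192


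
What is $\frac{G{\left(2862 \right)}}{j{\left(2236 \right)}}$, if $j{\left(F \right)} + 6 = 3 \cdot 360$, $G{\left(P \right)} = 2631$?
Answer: $\frac{877}{358} \approx 2.4497$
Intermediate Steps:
$j{\left(F \right)} = 1074$ ($j{\left(F \right)} = -6 + 3 \cdot 360 = -6 + 1080 = 1074$)
$\frac{G{\left(2862 \right)}}{j{\left(2236 \right)}} = \frac{2631}{1074} = 2631 \cdot \frac{1}{1074} = \frac{877}{358}$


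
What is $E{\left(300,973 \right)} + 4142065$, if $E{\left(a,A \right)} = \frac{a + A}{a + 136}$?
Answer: $\frac{1805941613}{436} \approx 4.1421 \cdot 10^{6}$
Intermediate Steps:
$E{\left(a,A \right)} = \frac{A + a}{136 + a}$
$E{\left(300,973 \right)} + 4142065 = \frac{973 + 300}{136 + 300} + 4142065 = \frac{1}{436} \cdot 1273 + 4142065 = \frac{1273}{436} + 4142065 = \frac{1805941613}{436}$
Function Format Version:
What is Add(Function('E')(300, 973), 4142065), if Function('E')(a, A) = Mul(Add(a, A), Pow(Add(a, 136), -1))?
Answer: Rational(1805941613, 436) ≈ 4.1421e+6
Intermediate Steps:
Function('E')(a, A) = Mul(Pow(Add(136, a), -1), Add(A, a)) (Function('E')(a, A) = Mul(Add(A, a), Pow(Add(136, a), -1)) = Mul(Pow(Add(136, a), -1), Add(A, a)))
Add(Function('E')(300, 973), 4142065) = Add(Mul(Pow(Add(136, 300), -1), Add(973, 300)), 4142065) = Add(Mul(Pow(436, -1), 1273), 4142065) = Add(Mul(Rational(1, 436), 1273), 4142065) = Add(Rational(1273, 436), 4142065) = Rational(1805941613, 436)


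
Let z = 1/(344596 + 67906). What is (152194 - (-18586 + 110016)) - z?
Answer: 25065271527/412502 ≈ 60764.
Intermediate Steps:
z = 1/412502 ≈ 2.4242e-6
(152194 - (-18586 + 110016)) - z = (152194 - (-18586 + 110016)) - 1*1/412502 = (152194 - 1*91430) - 1/412502 = (152194 - 91430) - 1/412502 = 60764 - 1/412502 = 25065271527/412502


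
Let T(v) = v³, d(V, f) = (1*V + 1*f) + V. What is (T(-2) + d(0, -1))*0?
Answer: 0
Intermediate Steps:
d(V, f) = f + 2*V (d(V, f) = (V + f) + V = f + 2*V)
(T(-2) + d(0, -1))*0 = ((-2)³ + (-1 + 2*0))*0 = (-8 + (-1 + 0))*0 = (-8 - 1)*0 = -9*0 = 0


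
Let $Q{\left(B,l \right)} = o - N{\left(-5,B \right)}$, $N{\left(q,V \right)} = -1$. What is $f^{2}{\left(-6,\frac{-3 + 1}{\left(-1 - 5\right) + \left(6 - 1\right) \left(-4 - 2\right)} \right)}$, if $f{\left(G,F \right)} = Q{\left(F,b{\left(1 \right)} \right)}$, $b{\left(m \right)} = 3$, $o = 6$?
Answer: $49$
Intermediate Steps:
$Q{\left(B,l \right)} = 7$ ($Q{\left(B,l \right)} = 6 - -1 = 6 + 1 = 7$)
$f{\left(G,F \right)} = 7$
$f^{2}{\left(-6,\frac{-3 + 1}{\left(-1 - 5\right) + \left(6 - 1\right) \left(-4 - 2\right)} \right)} = 7^{2} = 49$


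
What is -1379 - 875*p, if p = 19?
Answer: -18004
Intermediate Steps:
-1379 - 875*p = -1379 - 875*19 = -1379 - 16625 = -18004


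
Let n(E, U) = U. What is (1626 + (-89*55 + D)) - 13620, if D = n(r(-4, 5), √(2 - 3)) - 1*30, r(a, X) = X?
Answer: -16919 + I ≈ -16919.0 + 1.0*I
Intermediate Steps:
D = -30 + I (D = √(2 - 3) - 1*30 = √(-1) - 30 = I - 30 = -30 + I ≈ -30.0 + 1.0*I)
(1626 + (-89*55 + D)) - 13620 = (1626 + (-89*55 + (-30 + I))) - 13620 = (1626 + (-4895 + (-30 + I))) - 13620 = (1626 + (-4925 + I)) - 13620 = (-3299 + I) - 13620 = -16919 + I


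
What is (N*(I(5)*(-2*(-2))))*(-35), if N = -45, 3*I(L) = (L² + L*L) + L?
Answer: 115500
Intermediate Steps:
I(L) = L/3 + 2*L²/3 (I(L) = ((L² + L*L) + L)/3 = ((L² + L²) + L)/3 = (2*L² + L)/3 = (L + 2*L²)/3 = L/3 + 2*L²/3)
(N*(I(5)*(-2*(-2))))*(-35) = -45*(⅓)*5*(1 + 2*5)*(-2*(-2))*(-35) = -45*(⅓)*5*(1 + 10)*4*(-35) = -45*(⅓)*5*11*4*(-35) = -825*4*(-35) = -45*220/3*(-35) = -3300*(-35) = 115500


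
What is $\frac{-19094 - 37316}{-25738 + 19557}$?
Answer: $\frac{56410}{6181} \approx 9.1264$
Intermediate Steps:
$\frac{-19094 - 37316}{-25738 + 19557} = \frac{-19094 - 37316}{-6181} = \left(-19094 - 37316\right) \left(- \frac{1}{6181}\right) = \left(-56410\right) \left(- \frac{1}{6181}\right) = \frac{56410}{6181}$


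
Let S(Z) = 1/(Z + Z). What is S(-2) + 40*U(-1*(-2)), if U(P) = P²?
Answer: 639/4 ≈ 159.75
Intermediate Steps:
S(Z) = 1/(2*Z)
S(-2) + 40*U(-1*(-2)) = (½)/(-2) + 40*(-1*(-2))² = (½)*(-½) + 40*2² = -¼ + 40*4 = -¼ + 160 = 639/4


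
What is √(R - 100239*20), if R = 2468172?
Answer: 12*√3218 ≈ 680.73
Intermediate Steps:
√(R - 100239*20) = √(2468172 - 100239*20) = √(2468172 - 2004780) = √463392 = 12*√3218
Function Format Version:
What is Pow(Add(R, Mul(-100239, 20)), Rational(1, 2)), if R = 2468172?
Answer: Mul(12, Pow(3218, Rational(1, 2))) ≈ 680.73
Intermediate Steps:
Pow(Add(R, Mul(-100239, 20)), Rational(1, 2)) = Pow(Add(2468172, Mul(-100239, 20)), Rational(1, 2)) = Pow(Add(2468172, -2004780), Rational(1, 2)) = Pow(463392, Rational(1, 2)) = Mul(12, Pow(3218, Rational(1, 2)))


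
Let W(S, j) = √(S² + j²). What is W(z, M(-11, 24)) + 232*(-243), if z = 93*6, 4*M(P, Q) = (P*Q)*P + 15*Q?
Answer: -56376 + 6*√27145 ≈ -55387.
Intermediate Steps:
M(P, Q) = 15*Q/4 + Q*P²/4 (M(P, Q) = ((P*Q)*P + 15*Q)/4 = (Q*P² + 15*Q)/4 = (15*Q + Q*P²)/4 = 15*Q/4 + Q*P²/4)
z = 558
W(z, M(-11, 24)) + 232*(-243) = √(558² + ((¼)*24*(15 + (-11)²))²) + 232*(-243) = √(311364 + ((¼)*24*(15 + 121))²) - 56376 = √(311364 + ((¼)*24*136)²) - 56376 = √(311364 + 816²) - 56376 = √(311364 + 665856) - 56376 = √977220 - 56376 = 6*√27145 - 56376 = -56376 + 6*√27145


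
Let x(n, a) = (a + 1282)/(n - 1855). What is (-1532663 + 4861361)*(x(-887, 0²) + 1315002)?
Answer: 2000400037788166/457 ≈ 4.3772e+12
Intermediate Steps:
x(n, a) = (1282 + a)/(-1855 + n)
(-1532663 + 4861361)*(x(-887, 0²) + 1315002) = (-1532663 + 4861361)*((1282 + 0²)/(-1855 - 887) + 1315002) = 3328698*((1282 + 0)/(-2742) + 1315002) = 3328698*(-1/2742*1282 + 1315002) = 3328698*(-641/1371 + 1315002) = 3328698*(1802867101/1371) = 2000400037788166/457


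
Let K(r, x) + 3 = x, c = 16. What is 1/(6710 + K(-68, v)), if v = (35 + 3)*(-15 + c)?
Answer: 1/6745 ≈ 0.00014826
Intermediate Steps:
v = 38 (v = (35 + 3)*(-15 + 16) = 38*1 = 38)
K(r, x) = -3 + x
1/(6710 + K(-68, v)) = 1/(6710 + (-3 + 38)) = 1/(6710 + 35) = 1/6745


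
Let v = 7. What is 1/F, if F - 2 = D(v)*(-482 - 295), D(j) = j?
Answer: -1/5437 ≈ -0.00018393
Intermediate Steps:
F = -5437 (F = 2 + 7*(-482 - 295) = 2 + 7*(-777) = 2 - 5439 = -5437)
1/F = 1/(-5437) = -1/5437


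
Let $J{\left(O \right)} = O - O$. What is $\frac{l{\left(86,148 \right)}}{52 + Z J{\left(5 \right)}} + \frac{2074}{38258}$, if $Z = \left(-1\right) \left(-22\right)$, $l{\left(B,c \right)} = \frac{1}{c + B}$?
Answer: $\frac{12637345}{232761672} \approx 0.054293$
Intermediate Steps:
$J{\left(O \right)} = 0$
$l{\left(B,c \right)} = \frac{1}{B + c}$
$Z = 22$
$\frac{l{\left(86,148 \right)}}{52 + Z J{\left(5 \right)}} + \frac{2074}{38258} = \frac{1}{\left(86 + 148\right) \left(52 + 22 \cdot 0\right)} + \frac{2074}{38258} = \frac{1}{234 \left(52 + 0\right)} + 2074 \cdot \frac{1}{38258} = \frac{1}{234 \cdot 52} + \frac{1037}{19129} = \frac{1}{234} \cdot \frac{1}{52} + \frac{1037}{19129} = \frac{1}{12168} + \frac{1037}{19129} = \frac{12637345}{232761672}$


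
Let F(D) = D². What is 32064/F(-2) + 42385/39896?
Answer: 319848721/39896 ≈ 8017.1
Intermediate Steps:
32064/F(-2) + 42385/39896 = 32064/((-2)²) + 42385/39896 = 32064/4 + 42385*(1/39896) = 32064*(¼) + 42385/39896 = 8016 + 42385/39896 = 319848721/39896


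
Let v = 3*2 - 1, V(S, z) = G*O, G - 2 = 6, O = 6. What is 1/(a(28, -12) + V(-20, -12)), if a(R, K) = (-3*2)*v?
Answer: 1/18 ≈ 0.055556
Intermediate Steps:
G = 8 (G = 2 + 6 = 8)
V(S, z) = 48 (V(S, z) = 8*6 = 48)
v = 5 (v = 6 - 1 = 5)
a(R, K) = -30 (a(R, K) = -3*2*5 = -6*5 = -30)
1/(a(28, -12) + V(-20, -12)) = 1/(-30 + 48) = 1/18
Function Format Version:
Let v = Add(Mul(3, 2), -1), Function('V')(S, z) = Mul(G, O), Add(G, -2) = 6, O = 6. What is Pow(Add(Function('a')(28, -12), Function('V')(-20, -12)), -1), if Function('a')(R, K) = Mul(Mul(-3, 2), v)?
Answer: Rational(1, 18) ≈ 0.055556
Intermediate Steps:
G = 8 (G = Add(2, 6) = 8)
Function('V')(S, z) = 48 (Function('V')(S, z) = Mul(8, 6) = 48)
v = 5 (v = Add(6, -1) = 5)
Function('a')(R, K) = -30 (Function('a')(R, K) = Mul(Mul(-3, 2), 5) = Mul(-6, 5) = -30)
Pow(Add(Function('a')(28, -12), Function('V')(-20, -12)), -1) = Pow(Add(-30, 48), -1) = Pow(18, -1) = Rational(1, 18)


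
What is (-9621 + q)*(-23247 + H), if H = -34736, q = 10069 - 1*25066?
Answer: 1427425494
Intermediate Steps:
q = -14997 (q = 10069 - 25066 = -14997)
(-9621 + q)*(-23247 + H) = (-9621 - 14997)*(-23247 - 34736) = -24618*(-57983) = 1427425494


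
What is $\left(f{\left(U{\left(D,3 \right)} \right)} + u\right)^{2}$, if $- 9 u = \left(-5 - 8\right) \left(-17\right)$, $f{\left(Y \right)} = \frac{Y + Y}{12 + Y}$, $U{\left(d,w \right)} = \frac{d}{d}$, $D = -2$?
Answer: $\frac{8151025}{13689} \approx 595.44$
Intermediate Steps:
$U{\left(d,w \right)} = 1$
$f{\left(Y \right)} = \frac{2 Y}{12 + Y}$
$u = - \frac{221}{9}$ ($u = - \frac{\left(-5 - 8\right) \left(-17\right)}{9} = - \frac{\left(-13\right) \left(-17\right)}{9} = \left(- \frac{1}{9}\right) 221 = - \frac{221}{9} \approx -24.556$)
$\left(f{\left(U{\left(D,3 \right)} \right)} + u\right)^{2} = \left(2 \cdot 1 \frac{1}{12 + 1} - \frac{221}{9}\right)^{2} = \left(2 \cdot 1 \cdot \frac{1}{13} - \frac{221}{9}\right)^{2} = \left(\frac{2}{13} - \frac{221}{9}\right)^{2} = \left(- \frac{2855}{117}\right)^{2} = \frac{8151025}{13689}$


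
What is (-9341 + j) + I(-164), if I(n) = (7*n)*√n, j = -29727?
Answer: -39068 - 2296*I*√41 ≈ -39068.0 - 14702.0*I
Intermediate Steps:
I(n) = 7*n^(3/2)
(-9341 + j) + I(-164) = (-9341 - 29727) + 7*(-164)^(3/2) = -39068 + 7*(-328*I*√41) = -39068 - 2296*I*√41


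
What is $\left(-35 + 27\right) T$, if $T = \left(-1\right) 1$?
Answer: $8$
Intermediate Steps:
$T = -1$
$\left(-35 + 27\right) T = \left(-35 + 27\right) \left(-1\right) = \left(-8\right) \left(-1\right) = 8$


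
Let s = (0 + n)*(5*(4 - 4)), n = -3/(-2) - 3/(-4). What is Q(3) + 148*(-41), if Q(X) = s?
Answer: -6068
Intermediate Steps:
n = 9/4 (n = -3*(-1/2) - 3*(-1/4) = 3/2 + 3/4 = 9/4 ≈ 2.2500)
s = 0 (s = (0 + 9/4)*(5*(4 - 4)) = 9*(5*0)/4 = (9/4)*0 = 0)
Q(X) = 0
Q(3) + 148*(-41) = 0 + 148*(-41) = 0 - 6068 = -6068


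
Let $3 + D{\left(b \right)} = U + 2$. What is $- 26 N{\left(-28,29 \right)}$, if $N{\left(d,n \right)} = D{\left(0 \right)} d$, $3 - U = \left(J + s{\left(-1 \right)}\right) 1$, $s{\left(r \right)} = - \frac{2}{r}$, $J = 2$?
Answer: $-1456$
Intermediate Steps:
$U = -1$ ($U = 3 - \left(2 - \frac{2}{-1}\right) 1 = 3 - \left(2 - -2\right) 1 = 3 - \left(2 + 2\right) 1 = 3 - 4 \cdot 1 = 3 - 4 = -1$)
$D{\left(b \right)} = -2$ ($D{\left(b \right)} = -3 + \left(-1 + 2\right) = -3 + 1 = -2$)
$N{\left(d,n \right)} = - 2 d$
$- 26 N{\left(-28,29 \right)} = - 26 \left(\left(-2\right) \left(-28\right)\right) = \left(-26\right) 56 = -1456$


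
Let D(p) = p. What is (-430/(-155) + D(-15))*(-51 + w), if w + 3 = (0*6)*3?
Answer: 20466/31 ≈ 660.19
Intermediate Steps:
w = -3 (w = -3 + (0*6)*3 = -3 + 0*3 = -3 + 0 = -3)
(-430/(-155) + D(-15))*(-51 + w) = (-430/(-155) - 15)*(-51 - 3) = (-430*(-1/155) - 15)*(-54) = (86/31 - 15)*(-54) = -379/31*(-54) = 20466/31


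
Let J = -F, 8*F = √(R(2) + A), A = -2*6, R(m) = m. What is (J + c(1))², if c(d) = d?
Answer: (8 - I*√10)²/64 ≈ 0.84375 - 0.79057*I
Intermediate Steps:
A = -12
F = I*√10/8 (F = √(2 - 12)/8 = √(-10)/8 = (I*√10)/8 = I*√10/8 ≈ 0.39528*I)
J = -I*√10/8 ≈ -0.39528*I
(J + c(1))² = (-I*√10/8 + 1)² = (1 - I*√10/8)²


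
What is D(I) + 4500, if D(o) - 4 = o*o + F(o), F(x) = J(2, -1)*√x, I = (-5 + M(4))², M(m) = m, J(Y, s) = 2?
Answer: 4507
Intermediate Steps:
I = 1 (I = (-5 + 4)² = (-1)² = 1)
F(x) = 2*√x
D(o) = 4 + o² + 2*√o (D(o) = 4 + (o*o + 2*√o) = 4 + (o² + 2*√o) = 4 + o² + 2*√o)
D(I) + 4500 = (4 + 1² + 2*√1) + 4500 = (4 + 1 + 2*1) + 4500 = (4 + 1 + 2) + 4500 = 7 + 4500 = 4507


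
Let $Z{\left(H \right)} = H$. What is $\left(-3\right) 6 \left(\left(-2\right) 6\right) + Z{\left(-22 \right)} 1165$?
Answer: $-25414$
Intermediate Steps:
$\left(-3\right) 6 \left(\left(-2\right) 6\right) + Z{\left(-22 \right)} 1165 = \left(-3\right) 6 \left(\left(-2\right) 6\right) - 25630 = \left(-18\right) \left(-12\right) - 25630 = 216 - 25630 = -25414$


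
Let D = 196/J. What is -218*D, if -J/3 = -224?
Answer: -763/12 ≈ -63.583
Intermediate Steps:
J = 672 (J = -3*(-224) = 672)
D = 7/24 (D = 196/672 = 196*(1/672) = 7/24 ≈ 0.29167)
-218*D = -218*7/24 = -763/12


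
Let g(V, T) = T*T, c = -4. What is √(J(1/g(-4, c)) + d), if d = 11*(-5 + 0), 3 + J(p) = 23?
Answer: I*√35 ≈ 5.9161*I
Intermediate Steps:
g(V, T) = T²
J(p) = 20 (J(p) = -3 + 23 = 20)
d = -55 (d = 11*(-5) = -55)
√(J(1/g(-4, c)) + d) = √(20 - 55) = √(-35) = I*√35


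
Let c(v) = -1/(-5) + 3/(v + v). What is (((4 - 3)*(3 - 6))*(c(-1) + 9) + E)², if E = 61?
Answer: 143641/100 ≈ 1436.4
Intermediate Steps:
c(v) = ⅕ + 3/(2*v) (c(v) = -1*(-⅕) + 3/((2*v)) = ⅕ + 3*(1/(2*v)) = ⅕ + 3/(2*v))
(((4 - 3)*(3 - 6))*(c(-1) + 9) + E)² = (((4 - 3)*(3 - 6))*((⅒)*(15 + 2*(-1))/(-1) + 9) + 61)² = ((1*(-3))*((⅒)*(-1)*(15 - 2) + 9) + 61)² = (-3*((⅒)*(-1)*13 + 9) + 61)² = (-3*(-13/10 + 9) + 61)² = (-3*77/10 + 61)² = (-231/10 + 61)² = (379/10)² = 143641/100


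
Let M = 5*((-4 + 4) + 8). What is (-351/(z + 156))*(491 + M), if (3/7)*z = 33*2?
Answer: -186381/310 ≈ -601.23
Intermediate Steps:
M = 40 (M = 5*(0 + 8) = 5*8 = 40)
z = 154 (z = 7*(33*2)/3 = (7/3)*66 = 154)
(-351/(z + 156))*(491 + M) = (-351/(154 + 156))*(491 + 40) = -351/310*531 = -186381/310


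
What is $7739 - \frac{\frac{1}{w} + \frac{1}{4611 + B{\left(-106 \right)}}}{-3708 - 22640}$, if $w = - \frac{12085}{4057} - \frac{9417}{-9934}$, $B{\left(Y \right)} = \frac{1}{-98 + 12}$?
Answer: $\frac{1654516291809216771809}{213789416695034215} \approx 7739.0$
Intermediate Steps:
$B{\left(Y \right)} = - \frac{1}{86}$ ($B{\left(Y \right)} = \frac{1}{-86} = - \frac{1}{86}$)
$w = - \frac{81847621}{40302238}$ ($w = \left(-12085\right) \frac{1}{4057} - - \frac{9417}{9934} = - \frac{12085}{4057} + \frac{9417}{9934} = - \frac{81847621}{40302238} \approx -2.0308$)
$7739 - \frac{\frac{1}{w} + \frac{1}{4611 + B{\left(-106 \right)}}}{-3708 - 22640} = 7739 - \frac{\frac{1}{- \frac{81847621}{40302238}} + \frac{1}{4611 - \frac{1}{86}}}{-3708 - 22640} = 7739 - \frac{- \frac{40302238}{81847621} + \frac{1}{\frac{396545}{86}}}{-26348} = 7739 - \left(- \frac{40302238}{81847621} + \frac{86}{396545}\right) \left(- \frac{1}{26348}\right) = 7739 - \left(- \frac{15974612072304}{32456264869445}\right) \left(- \frac{1}{26348}\right) = 7739 - \frac{3993653018076}{213789416695034215} = \frac{1654516291809216771809}{213789416695034215}$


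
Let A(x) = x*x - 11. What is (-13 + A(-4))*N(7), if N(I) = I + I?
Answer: -112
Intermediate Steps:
N(I) = 2*I
A(x) = -11 + x² (A(x) = x² - 11 = -11 + x²)
(-13 + A(-4))*N(7) = (-13 + (-11 + (-4)²))*(2*7) = (-13 + (-11 + 16))*14 = (-13 + 5)*14 = -8*14 = -112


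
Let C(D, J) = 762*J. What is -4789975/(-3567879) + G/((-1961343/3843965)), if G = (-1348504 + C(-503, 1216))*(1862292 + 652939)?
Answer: 1617136901608245241247705/777537166833 ≈ 2.0798e+12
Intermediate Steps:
G = -1061206141672 (G = (-1348504 + 762*1216)*(1862292 + 652939) = (-1348504 + 926592)*2515231 = -421912*2515231 = -1061206141672)
-4789975/(-3567879) + G/((-1961343/3843965)) = -4789975/(-3567879) - 1061206141672/((-1961343/3843965)) = -4789975*(-1/3567879) - 1061206141672/((-1961343*1/3843965)) = 4789975/3567879 - 1061206141672/(-1961343/3843965) = 4789975/3567879 - 1061206141672*(-3843965/1961343) = 4789975/3567879 + 4079239266372209480/1961343 = 1617136901608245241247705/777537166833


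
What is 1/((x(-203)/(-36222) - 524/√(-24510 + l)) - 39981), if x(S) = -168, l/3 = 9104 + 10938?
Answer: -3243553859049378/129680511169399718177 + 4774343339*√2226/129680511169399718177 ≈ -2.5010e-5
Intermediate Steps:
l = 60126 (l = 3*(9104 + 10938) = 3*20042 = 60126)
1/((x(-203)/(-36222) - 524/√(-24510 + l)) - 39981) = 1/((-168/(-36222) - 524/√(-24510 + 60126)) - 39981) = 1/((-168*(-1/36222) - 524*√2226/8904) - 39981) = 1/((28/6037 - 524*√2226/8904) - 39981) = 1/((28/6037 - 131*√2226/2226) - 39981) = 1/(-241365269/6037 - 131*√2226/2226)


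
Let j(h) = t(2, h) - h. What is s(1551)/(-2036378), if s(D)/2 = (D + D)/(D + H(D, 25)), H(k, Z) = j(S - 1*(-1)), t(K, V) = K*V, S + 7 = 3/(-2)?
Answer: -2068/1047716481 ≈ -1.9738e-6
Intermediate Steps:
S = -17/2 (S = -7 + 3/(-2) = -7 + 3*(-½) = -7 - 3/2 = -17/2 ≈ -8.5000)
j(h) = h (j(h) = 2*h - h = h)
H(k, Z) = -15/2 (H(k, Z) = -17/2 - 1*(-1) = -17/2 + 1 = -15/2)
s(D) = 4*D/(-15/2 + D) (s(D) = 2*((D + D)/(D - 15/2)) = 2*((2*D)/(-15/2 + D)) = 2*(2*D/(-15/2 + D)) = 4*D/(-15/2 + D))
s(1551)/(-2036378) = (8*1551/(-15 + 2*1551))/(-2036378) = (8*1551/(-15 + 3102))*(-1/2036378) = (8*1551/3087)*(-1/2036378) = (8*1551*(1/3087))*(-1/2036378) = (4136/1029)*(-1/2036378) = -2068/1047716481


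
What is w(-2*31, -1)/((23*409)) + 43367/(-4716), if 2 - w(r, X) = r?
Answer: -407651545/44363412 ≈ -9.1889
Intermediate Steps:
w(r, X) = 2 - r
w(-2*31, -1)/((23*409)) + 43367/(-4716) = (2 - (-2)*31)/((23*409)) + 43367/(-4716) = (2 - 1*(-62))/9407 + 43367*(-1/4716) = (2 + 62)*(1/9407) - 43367/4716 = 64*(1/9407) - 43367/4716 = 64/9407 - 43367/4716 = -407651545/44363412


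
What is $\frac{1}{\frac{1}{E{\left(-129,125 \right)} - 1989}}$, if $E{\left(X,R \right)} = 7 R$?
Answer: $-1114$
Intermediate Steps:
$\frac{1}{\frac{1}{E{\left(-129,125 \right)} - 1989}} = \frac{1}{\frac{1}{7 \cdot 125 - 1989}} = \frac{1}{\frac{1}{875 - 1989}} = \frac{1}{\frac{1}{-1114}} = \frac{1}{- \frac{1}{1114}} = -1114$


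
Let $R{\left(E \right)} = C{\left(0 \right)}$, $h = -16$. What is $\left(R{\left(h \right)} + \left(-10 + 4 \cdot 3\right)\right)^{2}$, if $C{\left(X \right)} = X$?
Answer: $4$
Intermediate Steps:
$R{\left(E \right)} = 0$
$\left(R{\left(h \right)} + \left(-10 + 4 \cdot 3\right)\right)^{2} = \left(0 + \left(-10 + 4 \cdot 3\right)\right)^{2} = \left(0 + \left(-10 + 12\right)\right)^{2} = \left(0 + 2\right)^{2} = 2^{2} = 4$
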